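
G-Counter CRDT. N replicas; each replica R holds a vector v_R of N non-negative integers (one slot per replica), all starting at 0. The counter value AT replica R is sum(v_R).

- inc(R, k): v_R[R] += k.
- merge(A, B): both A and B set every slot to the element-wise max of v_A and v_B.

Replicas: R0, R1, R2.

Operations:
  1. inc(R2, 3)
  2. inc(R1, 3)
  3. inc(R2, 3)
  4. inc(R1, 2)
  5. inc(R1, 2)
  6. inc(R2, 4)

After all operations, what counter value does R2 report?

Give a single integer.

Op 1: inc R2 by 3 -> R2=(0,0,3) value=3
Op 2: inc R1 by 3 -> R1=(0,3,0) value=3
Op 3: inc R2 by 3 -> R2=(0,0,6) value=6
Op 4: inc R1 by 2 -> R1=(0,5,0) value=5
Op 5: inc R1 by 2 -> R1=(0,7,0) value=7
Op 6: inc R2 by 4 -> R2=(0,0,10) value=10

Answer: 10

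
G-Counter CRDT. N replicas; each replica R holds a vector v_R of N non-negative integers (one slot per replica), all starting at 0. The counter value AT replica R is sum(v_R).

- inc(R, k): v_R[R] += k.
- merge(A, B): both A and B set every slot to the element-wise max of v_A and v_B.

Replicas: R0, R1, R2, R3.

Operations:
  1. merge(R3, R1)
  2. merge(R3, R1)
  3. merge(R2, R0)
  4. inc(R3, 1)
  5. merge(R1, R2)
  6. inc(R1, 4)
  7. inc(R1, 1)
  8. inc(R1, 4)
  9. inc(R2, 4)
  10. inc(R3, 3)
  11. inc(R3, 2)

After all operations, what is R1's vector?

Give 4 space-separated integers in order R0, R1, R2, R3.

Op 1: merge R3<->R1 -> R3=(0,0,0,0) R1=(0,0,0,0)
Op 2: merge R3<->R1 -> R3=(0,0,0,0) R1=(0,0,0,0)
Op 3: merge R2<->R0 -> R2=(0,0,0,0) R0=(0,0,0,0)
Op 4: inc R3 by 1 -> R3=(0,0,0,1) value=1
Op 5: merge R1<->R2 -> R1=(0,0,0,0) R2=(0,0,0,0)
Op 6: inc R1 by 4 -> R1=(0,4,0,0) value=4
Op 7: inc R1 by 1 -> R1=(0,5,0,0) value=5
Op 8: inc R1 by 4 -> R1=(0,9,0,0) value=9
Op 9: inc R2 by 4 -> R2=(0,0,4,0) value=4
Op 10: inc R3 by 3 -> R3=(0,0,0,4) value=4
Op 11: inc R3 by 2 -> R3=(0,0,0,6) value=6

Answer: 0 9 0 0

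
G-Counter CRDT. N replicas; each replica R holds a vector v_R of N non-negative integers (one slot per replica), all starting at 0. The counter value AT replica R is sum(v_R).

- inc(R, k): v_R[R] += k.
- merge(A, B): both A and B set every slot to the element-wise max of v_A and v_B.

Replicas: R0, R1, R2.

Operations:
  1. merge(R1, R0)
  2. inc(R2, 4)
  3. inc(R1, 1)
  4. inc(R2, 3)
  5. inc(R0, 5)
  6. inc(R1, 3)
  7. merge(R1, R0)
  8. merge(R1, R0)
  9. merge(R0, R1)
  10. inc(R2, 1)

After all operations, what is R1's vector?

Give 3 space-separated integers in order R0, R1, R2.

Op 1: merge R1<->R0 -> R1=(0,0,0) R0=(0,0,0)
Op 2: inc R2 by 4 -> R2=(0,0,4) value=4
Op 3: inc R1 by 1 -> R1=(0,1,0) value=1
Op 4: inc R2 by 3 -> R2=(0,0,7) value=7
Op 5: inc R0 by 5 -> R0=(5,0,0) value=5
Op 6: inc R1 by 3 -> R1=(0,4,0) value=4
Op 7: merge R1<->R0 -> R1=(5,4,0) R0=(5,4,0)
Op 8: merge R1<->R0 -> R1=(5,4,0) R0=(5,4,0)
Op 9: merge R0<->R1 -> R0=(5,4,0) R1=(5,4,0)
Op 10: inc R2 by 1 -> R2=(0,0,8) value=8

Answer: 5 4 0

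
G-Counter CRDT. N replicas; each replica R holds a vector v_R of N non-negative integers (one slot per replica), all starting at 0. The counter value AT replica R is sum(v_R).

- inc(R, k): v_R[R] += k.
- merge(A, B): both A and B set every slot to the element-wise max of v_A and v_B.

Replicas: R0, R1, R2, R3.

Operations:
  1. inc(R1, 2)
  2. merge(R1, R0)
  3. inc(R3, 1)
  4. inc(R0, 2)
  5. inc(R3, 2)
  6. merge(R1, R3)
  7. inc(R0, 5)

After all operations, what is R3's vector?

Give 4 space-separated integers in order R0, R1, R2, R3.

Op 1: inc R1 by 2 -> R1=(0,2,0,0) value=2
Op 2: merge R1<->R0 -> R1=(0,2,0,0) R0=(0,2,0,0)
Op 3: inc R3 by 1 -> R3=(0,0,0,1) value=1
Op 4: inc R0 by 2 -> R0=(2,2,0,0) value=4
Op 5: inc R3 by 2 -> R3=(0,0,0,3) value=3
Op 6: merge R1<->R3 -> R1=(0,2,0,3) R3=(0,2,0,3)
Op 7: inc R0 by 5 -> R0=(7,2,0,0) value=9

Answer: 0 2 0 3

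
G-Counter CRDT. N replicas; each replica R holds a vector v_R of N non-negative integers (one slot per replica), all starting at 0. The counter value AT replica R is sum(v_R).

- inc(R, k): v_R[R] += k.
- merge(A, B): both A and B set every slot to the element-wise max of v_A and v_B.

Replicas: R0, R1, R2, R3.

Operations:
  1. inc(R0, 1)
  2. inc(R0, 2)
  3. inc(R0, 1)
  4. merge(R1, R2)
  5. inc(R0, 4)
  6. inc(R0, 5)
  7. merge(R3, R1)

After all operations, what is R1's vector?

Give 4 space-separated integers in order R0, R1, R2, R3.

Op 1: inc R0 by 1 -> R0=(1,0,0,0) value=1
Op 2: inc R0 by 2 -> R0=(3,0,0,0) value=3
Op 3: inc R0 by 1 -> R0=(4,0,0,0) value=4
Op 4: merge R1<->R2 -> R1=(0,0,0,0) R2=(0,0,0,0)
Op 5: inc R0 by 4 -> R0=(8,0,0,0) value=8
Op 6: inc R0 by 5 -> R0=(13,0,0,0) value=13
Op 7: merge R3<->R1 -> R3=(0,0,0,0) R1=(0,0,0,0)

Answer: 0 0 0 0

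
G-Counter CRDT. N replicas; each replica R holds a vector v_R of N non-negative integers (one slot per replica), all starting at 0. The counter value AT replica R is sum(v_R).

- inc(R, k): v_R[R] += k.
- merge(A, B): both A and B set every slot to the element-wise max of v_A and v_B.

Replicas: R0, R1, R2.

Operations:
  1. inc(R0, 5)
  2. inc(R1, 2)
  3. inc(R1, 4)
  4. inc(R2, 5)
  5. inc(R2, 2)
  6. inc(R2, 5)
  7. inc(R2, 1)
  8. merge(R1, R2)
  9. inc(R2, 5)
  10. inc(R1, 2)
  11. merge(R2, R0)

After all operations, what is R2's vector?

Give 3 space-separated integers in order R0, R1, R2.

Op 1: inc R0 by 5 -> R0=(5,0,0) value=5
Op 2: inc R1 by 2 -> R1=(0,2,0) value=2
Op 3: inc R1 by 4 -> R1=(0,6,0) value=6
Op 4: inc R2 by 5 -> R2=(0,0,5) value=5
Op 5: inc R2 by 2 -> R2=(0,0,7) value=7
Op 6: inc R2 by 5 -> R2=(0,0,12) value=12
Op 7: inc R2 by 1 -> R2=(0,0,13) value=13
Op 8: merge R1<->R2 -> R1=(0,6,13) R2=(0,6,13)
Op 9: inc R2 by 5 -> R2=(0,6,18) value=24
Op 10: inc R1 by 2 -> R1=(0,8,13) value=21
Op 11: merge R2<->R0 -> R2=(5,6,18) R0=(5,6,18)

Answer: 5 6 18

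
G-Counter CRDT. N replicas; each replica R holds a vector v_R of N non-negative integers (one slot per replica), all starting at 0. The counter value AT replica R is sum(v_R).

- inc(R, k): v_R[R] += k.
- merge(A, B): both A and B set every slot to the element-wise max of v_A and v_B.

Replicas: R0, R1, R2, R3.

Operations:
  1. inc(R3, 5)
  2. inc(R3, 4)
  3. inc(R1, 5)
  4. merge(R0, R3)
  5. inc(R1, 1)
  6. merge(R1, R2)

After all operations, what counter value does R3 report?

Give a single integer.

Op 1: inc R3 by 5 -> R3=(0,0,0,5) value=5
Op 2: inc R3 by 4 -> R3=(0,0,0,9) value=9
Op 3: inc R1 by 5 -> R1=(0,5,0,0) value=5
Op 4: merge R0<->R3 -> R0=(0,0,0,9) R3=(0,0,0,9)
Op 5: inc R1 by 1 -> R1=(0,6,0,0) value=6
Op 6: merge R1<->R2 -> R1=(0,6,0,0) R2=(0,6,0,0)

Answer: 9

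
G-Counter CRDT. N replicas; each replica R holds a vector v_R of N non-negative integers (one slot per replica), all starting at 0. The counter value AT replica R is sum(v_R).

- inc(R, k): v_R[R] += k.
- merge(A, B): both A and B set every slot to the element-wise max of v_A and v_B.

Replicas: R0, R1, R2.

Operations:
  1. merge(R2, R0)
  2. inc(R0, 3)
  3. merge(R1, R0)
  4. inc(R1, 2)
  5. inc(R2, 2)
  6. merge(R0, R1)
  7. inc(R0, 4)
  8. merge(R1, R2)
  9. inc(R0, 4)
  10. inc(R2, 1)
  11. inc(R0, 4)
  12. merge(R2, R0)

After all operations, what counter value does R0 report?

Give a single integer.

Op 1: merge R2<->R0 -> R2=(0,0,0) R0=(0,0,0)
Op 2: inc R0 by 3 -> R0=(3,0,0) value=3
Op 3: merge R1<->R0 -> R1=(3,0,0) R0=(3,0,0)
Op 4: inc R1 by 2 -> R1=(3,2,0) value=5
Op 5: inc R2 by 2 -> R2=(0,0,2) value=2
Op 6: merge R0<->R1 -> R0=(3,2,0) R1=(3,2,0)
Op 7: inc R0 by 4 -> R0=(7,2,0) value=9
Op 8: merge R1<->R2 -> R1=(3,2,2) R2=(3,2,2)
Op 9: inc R0 by 4 -> R0=(11,2,0) value=13
Op 10: inc R2 by 1 -> R2=(3,2,3) value=8
Op 11: inc R0 by 4 -> R0=(15,2,0) value=17
Op 12: merge R2<->R0 -> R2=(15,2,3) R0=(15,2,3)

Answer: 20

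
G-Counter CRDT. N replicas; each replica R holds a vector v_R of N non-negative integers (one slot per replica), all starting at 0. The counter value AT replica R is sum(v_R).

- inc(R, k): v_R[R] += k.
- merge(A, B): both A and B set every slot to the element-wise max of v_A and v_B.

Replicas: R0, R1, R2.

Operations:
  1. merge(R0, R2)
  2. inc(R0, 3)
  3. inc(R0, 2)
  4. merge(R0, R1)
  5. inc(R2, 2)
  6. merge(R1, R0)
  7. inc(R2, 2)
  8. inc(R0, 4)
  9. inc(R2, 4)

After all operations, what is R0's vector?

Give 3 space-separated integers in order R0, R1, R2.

Op 1: merge R0<->R2 -> R0=(0,0,0) R2=(0,0,0)
Op 2: inc R0 by 3 -> R0=(3,0,0) value=3
Op 3: inc R0 by 2 -> R0=(5,0,0) value=5
Op 4: merge R0<->R1 -> R0=(5,0,0) R1=(5,0,0)
Op 5: inc R2 by 2 -> R2=(0,0,2) value=2
Op 6: merge R1<->R0 -> R1=(5,0,0) R0=(5,0,0)
Op 7: inc R2 by 2 -> R2=(0,0,4) value=4
Op 8: inc R0 by 4 -> R0=(9,0,0) value=9
Op 9: inc R2 by 4 -> R2=(0,0,8) value=8

Answer: 9 0 0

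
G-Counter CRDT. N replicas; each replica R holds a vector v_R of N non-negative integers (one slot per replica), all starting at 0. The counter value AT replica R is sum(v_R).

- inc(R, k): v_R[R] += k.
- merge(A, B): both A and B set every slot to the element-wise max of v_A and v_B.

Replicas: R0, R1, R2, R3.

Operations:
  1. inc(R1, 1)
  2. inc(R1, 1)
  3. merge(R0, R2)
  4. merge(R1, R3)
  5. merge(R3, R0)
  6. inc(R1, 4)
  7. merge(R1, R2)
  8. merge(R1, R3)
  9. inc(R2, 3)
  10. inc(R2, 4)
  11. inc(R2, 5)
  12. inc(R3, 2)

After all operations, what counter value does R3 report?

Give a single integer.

Op 1: inc R1 by 1 -> R1=(0,1,0,0) value=1
Op 2: inc R1 by 1 -> R1=(0,2,0,0) value=2
Op 3: merge R0<->R2 -> R0=(0,0,0,0) R2=(0,0,0,0)
Op 4: merge R1<->R3 -> R1=(0,2,0,0) R3=(0,2,0,0)
Op 5: merge R3<->R0 -> R3=(0,2,0,0) R0=(0,2,0,0)
Op 6: inc R1 by 4 -> R1=(0,6,0,0) value=6
Op 7: merge R1<->R2 -> R1=(0,6,0,0) R2=(0,6,0,0)
Op 8: merge R1<->R3 -> R1=(0,6,0,0) R3=(0,6,0,0)
Op 9: inc R2 by 3 -> R2=(0,6,3,0) value=9
Op 10: inc R2 by 4 -> R2=(0,6,7,0) value=13
Op 11: inc R2 by 5 -> R2=(0,6,12,0) value=18
Op 12: inc R3 by 2 -> R3=(0,6,0,2) value=8

Answer: 8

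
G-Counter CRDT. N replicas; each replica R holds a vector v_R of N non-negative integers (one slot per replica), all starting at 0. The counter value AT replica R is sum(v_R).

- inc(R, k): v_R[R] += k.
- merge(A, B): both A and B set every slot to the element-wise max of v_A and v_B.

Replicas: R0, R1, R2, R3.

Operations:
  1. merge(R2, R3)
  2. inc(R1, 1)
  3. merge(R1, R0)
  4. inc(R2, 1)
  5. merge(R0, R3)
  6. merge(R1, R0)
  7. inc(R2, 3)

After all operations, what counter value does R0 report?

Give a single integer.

Op 1: merge R2<->R3 -> R2=(0,0,0,0) R3=(0,0,0,0)
Op 2: inc R1 by 1 -> R1=(0,1,0,0) value=1
Op 3: merge R1<->R0 -> R1=(0,1,0,0) R0=(0,1,0,0)
Op 4: inc R2 by 1 -> R2=(0,0,1,0) value=1
Op 5: merge R0<->R3 -> R0=(0,1,0,0) R3=(0,1,0,0)
Op 6: merge R1<->R0 -> R1=(0,1,0,0) R0=(0,1,0,0)
Op 7: inc R2 by 3 -> R2=(0,0,4,0) value=4

Answer: 1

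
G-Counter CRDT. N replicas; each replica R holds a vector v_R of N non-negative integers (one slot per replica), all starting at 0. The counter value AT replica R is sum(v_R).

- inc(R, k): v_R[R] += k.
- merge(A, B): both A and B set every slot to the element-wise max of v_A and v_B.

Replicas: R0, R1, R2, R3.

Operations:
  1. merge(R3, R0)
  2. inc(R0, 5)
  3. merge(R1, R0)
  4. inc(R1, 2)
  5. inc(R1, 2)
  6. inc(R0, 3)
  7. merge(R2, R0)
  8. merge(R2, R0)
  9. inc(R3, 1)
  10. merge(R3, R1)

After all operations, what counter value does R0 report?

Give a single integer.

Op 1: merge R3<->R0 -> R3=(0,0,0,0) R0=(0,0,0,0)
Op 2: inc R0 by 5 -> R0=(5,0,0,0) value=5
Op 3: merge R1<->R0 -> R1=(5,0,0,0) R0=(5,0,0,0)
Op 4: inc R1 by 2 -> R1=(5,2,0,0) value=7
Op 5: inc R1 by 2 -> R1=(5,4,0,0) value=9
Op 6: inc R0 by 3 -> R0=(8,0,0,0) value=8
Op 7: merge R2<->R0 -> R2=(8,0,0,0) R0=(8,0,0,0)
Op 8: merge R2<->R0 -> R2=(8,0,0,0) R0=(8,0,0,0)
Op 9: inc R3 by 1 -> R3=(0,0,0,1) value=1
Op 10: merge R3<->R1 -> R3=(5,4,0,1) R1=(5,4,0,1)

Answer: 8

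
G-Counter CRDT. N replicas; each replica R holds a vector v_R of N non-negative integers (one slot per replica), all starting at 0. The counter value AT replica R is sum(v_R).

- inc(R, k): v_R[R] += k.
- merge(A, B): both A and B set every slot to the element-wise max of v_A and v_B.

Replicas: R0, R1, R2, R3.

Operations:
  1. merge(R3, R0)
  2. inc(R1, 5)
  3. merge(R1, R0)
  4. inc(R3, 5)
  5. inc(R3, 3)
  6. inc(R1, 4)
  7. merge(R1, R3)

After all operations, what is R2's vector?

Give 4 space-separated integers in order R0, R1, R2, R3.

Answer: 0 0 0 0

Derivation:
Op 1: merge R3<->R0 -> R3=(0,0,0,0) R0=(0,0,0,0)
Op 2: inc R1 by 5 -> R1=(0,5,0,0) value=5
Op 3: merge R1<->R0 -> R1=(0,5,0,0) R0=(0,5,0,0)
Op 4: inc R3 by 5 -> R3=(0,0,0,5) value=5
Op 5: inc R3 by 3 -> R3=(0,0,0,8) value=8
Op 6: inc R1 by 4 -> R1=(0,9,0,0) value=9
Op 7: merge R1<->R3 -> R1=(0,9,0,8) R3=(0,9,0,8)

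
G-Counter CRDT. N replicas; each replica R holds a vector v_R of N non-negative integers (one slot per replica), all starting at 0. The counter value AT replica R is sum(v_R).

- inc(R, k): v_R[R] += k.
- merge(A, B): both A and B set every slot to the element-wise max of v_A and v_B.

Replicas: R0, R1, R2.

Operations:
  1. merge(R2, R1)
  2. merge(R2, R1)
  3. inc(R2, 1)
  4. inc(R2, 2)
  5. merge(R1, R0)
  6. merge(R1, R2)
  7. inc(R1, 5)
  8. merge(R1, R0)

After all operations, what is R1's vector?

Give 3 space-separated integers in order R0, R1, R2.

Answer: 0 5 3

Derivation:
Op 1: merge R2<->R1 -> R2=(0,0,0) R1=(0,0,0)
Op 2: merge R2<->R1 -> R2=(0,0,0) R1=(0,0,0)
Op 3: inc R2 by 1 -> R2=(0,0,1) value=1
Op 4: inc R2 by 2 -> R2=(0,0,3) value=3
Op 5: merge R1<->R0 -> R1=(0,0,0) R0=(0,0,0)
Op 6: merge R1<->R2 -> R1=(0,0,3) R2=(0,0,3)
Op 7: inc R1 by 5 -> R1=(0,5,3) value=8
Op 8: merge R1<->R0 -> R1=(0,5,3) R0=(0,5,3)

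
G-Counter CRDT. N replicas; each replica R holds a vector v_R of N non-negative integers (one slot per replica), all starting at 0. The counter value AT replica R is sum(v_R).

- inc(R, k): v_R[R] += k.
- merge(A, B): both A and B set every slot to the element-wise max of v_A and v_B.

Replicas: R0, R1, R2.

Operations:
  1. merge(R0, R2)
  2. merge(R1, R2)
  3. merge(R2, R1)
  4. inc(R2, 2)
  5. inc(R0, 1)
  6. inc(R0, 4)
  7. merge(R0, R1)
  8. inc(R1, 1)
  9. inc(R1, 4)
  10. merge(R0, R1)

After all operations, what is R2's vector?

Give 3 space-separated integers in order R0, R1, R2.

Answer: 0 0 2

Derivation:
Op 1: merge R0<->R2 -> R0=(0,0,0) R2=(0,0,0)
Op 2: merge R1<->R2 -> R1=(0,0,0) R2=(0,0,0)
Op 3: merge R2<->R1 -> R2=(0,0,0) R1=(0,0,0)
Op 4: inc R2 by 2 -> R2=(0,0,2) value=2
Op 5: inc R0 by 1 -> R0=(1,0,0) value=1
Op 6: inc R0 by 4 -> R0=(5,0,0) value=5
Op 7: merge R0<->R1 -> R0=(5,0,0) R1=(5,0,0)
Op 8: inc R1 by 1 -> R1=(5,1,0) value=6
Op 9: inc R1 by 4 -> R1=(5,5,0) value=10
Op 10: merge R0<->R1 -> R0=(5,5,0) R1=(5,5,0)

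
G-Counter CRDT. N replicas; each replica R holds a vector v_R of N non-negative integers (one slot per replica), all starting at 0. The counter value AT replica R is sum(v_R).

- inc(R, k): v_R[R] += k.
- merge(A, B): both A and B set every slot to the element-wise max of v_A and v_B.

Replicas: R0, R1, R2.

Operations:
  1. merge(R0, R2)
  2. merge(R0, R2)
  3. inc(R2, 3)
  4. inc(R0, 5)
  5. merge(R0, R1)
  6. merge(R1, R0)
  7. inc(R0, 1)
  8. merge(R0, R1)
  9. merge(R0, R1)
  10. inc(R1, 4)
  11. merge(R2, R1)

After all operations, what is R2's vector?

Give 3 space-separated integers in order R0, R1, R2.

Answer: 6 4 3

Derivation:
Op 1: merge R0<->R2 -> R0=(0,0,0) R2=(0,0,0)
Op 2: merge R0<->R2 -> R0=(0,0,0) R2=(0,0,0)
Op 3: inc R2 by 3 -> R2=(0,0,3) value=3
Op 4: inc R0 by 5 -> R0=(5,0,0) value=5
Op 5: merge R0<->R1 -> R0=(5,0,0) R1=(5,0,0)
Op 6: merge R1<->R0 -> R1=(5,0,0) R0=(5,0,0)
Op 7: inc R0 by 1 -> R0=(6,0,0) value=6
Op 8: merge R0<->R1 -> R0=(6,0,0) R1=(6,0,0)
Op 9: merge R0<->R1 -> R0=(6,0,0) R1=(6,0,0)
Op 10: inc R1 by 4 -> R1=(6,4,0) value=10
Op 11: merge R2<->R1 -> R2=(6,4,3) R1=(6,4,3)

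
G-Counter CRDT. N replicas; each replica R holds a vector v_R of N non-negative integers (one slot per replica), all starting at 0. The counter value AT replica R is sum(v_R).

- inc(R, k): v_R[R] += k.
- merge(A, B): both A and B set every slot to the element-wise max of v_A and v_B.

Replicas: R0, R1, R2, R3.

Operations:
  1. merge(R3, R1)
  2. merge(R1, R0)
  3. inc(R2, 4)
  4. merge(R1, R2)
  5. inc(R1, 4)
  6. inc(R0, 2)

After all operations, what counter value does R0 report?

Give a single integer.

Op 1: merge R3<->R1 -> R3=(0,0,0,0) R1=(0,0,0,0)
Op 2: merge R1<->R0 -> R1=(0,0,0,0) R0=(0,0,0,0)
Op 3: inc R2 by 4 -> R2=(0,0,4,0) value=4
Op 4: merge R1<->R2 -> R1=(0,0,4,0) R2=(0,0,4,0)
Op 5: inc R1 by 4 -> R1=(0,4,4,0) value=8
Op 6: inc R0 by 2 -> R0=(2,0,0,0) value=2

Answer: 2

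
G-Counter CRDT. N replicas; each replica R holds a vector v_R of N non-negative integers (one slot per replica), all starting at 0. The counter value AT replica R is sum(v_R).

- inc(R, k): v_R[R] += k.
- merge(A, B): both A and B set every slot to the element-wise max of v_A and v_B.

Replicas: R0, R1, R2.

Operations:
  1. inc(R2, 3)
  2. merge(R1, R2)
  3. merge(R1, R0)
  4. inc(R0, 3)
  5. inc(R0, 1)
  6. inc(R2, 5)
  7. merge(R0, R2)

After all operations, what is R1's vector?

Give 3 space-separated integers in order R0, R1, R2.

Op 1: inc R2 by 3 -> R2=(0,0,3) value=3
Op 2: merge R1<->R2 -> R1=(0,0,3) R2=(0,0,3)
Op 3: merge R1<->R0 -> R1=(0,0,3) R0=(0,0,3)
Op 4: inc R0 by 3 -> R0=(3,0,3) value=6
Op 5: inc R0 by 1 -> R0=(4,0,3) value=7
Op 6: inc R2 by 5 -> R2=(0,0,8) value=8
Op 7: merge R0<->R2 -> R0=(4,0,8) R2=(4,0,8)

Answer: 0 0 3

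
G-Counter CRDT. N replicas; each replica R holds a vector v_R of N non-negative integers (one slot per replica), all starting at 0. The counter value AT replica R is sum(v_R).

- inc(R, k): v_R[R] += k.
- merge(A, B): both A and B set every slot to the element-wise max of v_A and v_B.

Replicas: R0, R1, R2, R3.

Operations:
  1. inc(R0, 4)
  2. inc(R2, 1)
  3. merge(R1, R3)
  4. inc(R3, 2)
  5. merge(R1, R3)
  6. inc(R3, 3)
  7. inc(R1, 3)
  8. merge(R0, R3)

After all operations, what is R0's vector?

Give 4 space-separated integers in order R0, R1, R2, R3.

Op 1: inc R0 by 4 -> R0=(4,0,0,0) value=4
Op 2: inc R2 by 1 -> R2=(0,0,1,0) value=1
Op 3: merge R1<->R3 -> R1=(0,0,0,0) R3=(0,0,0,0)
Op 4: inc R3 by 2 -> R3=(0,0,0,2) value=2
Op 5: merge R1<->R3 -> R1=(0,0,0,2) R3=(0,0,0,2)
Op 6: inc R3 by 3 -> R3=(0,0,0,5) value=5
Op 7: inc R1 by 3 -> R1=(0,3,0,2) value=5
Op 8: merge R0<->R3 -> R0=(4,0,0,5) R3=(4,0,0,5)

Answer: 4 0 0 5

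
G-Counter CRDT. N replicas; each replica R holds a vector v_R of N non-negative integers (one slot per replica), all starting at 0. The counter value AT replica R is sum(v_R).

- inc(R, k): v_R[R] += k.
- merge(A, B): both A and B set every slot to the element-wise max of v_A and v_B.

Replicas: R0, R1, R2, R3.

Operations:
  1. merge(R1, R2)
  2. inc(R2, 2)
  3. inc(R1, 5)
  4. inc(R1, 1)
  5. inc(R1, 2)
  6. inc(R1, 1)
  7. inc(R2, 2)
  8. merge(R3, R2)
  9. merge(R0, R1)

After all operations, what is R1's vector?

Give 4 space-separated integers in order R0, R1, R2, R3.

Op 1: merge R1<->R2 -> R1=(0,0,0,0) R2=(0,0,0,0)
Op 2: inc R2 by 2 -> R2=(0,0,2,0) value=2
Op 3: inc R1 by 5 -> R1=(0,5,0,0) value=5
Op 4: inc R1 by 1 -> R1=(0,6,0,0) value=6
Op 5: inc R1 by 2 -> R1=(0,8,0,0) value=8
Op 6: inc R1 by 1 -> R1=(0,9,0,0) value=9
Op 7: inc R2 by 2 -> R2=(0,0,4,0) value=4
Op 8: merge R3<->R2 -> R3=(0,0,4,0) R2=(0,0,4,0)
Op 9: merge R0<->R1 -> R0=(0,9,0,0) R1=(0,9,0,0)

Answer: 0 9 0 0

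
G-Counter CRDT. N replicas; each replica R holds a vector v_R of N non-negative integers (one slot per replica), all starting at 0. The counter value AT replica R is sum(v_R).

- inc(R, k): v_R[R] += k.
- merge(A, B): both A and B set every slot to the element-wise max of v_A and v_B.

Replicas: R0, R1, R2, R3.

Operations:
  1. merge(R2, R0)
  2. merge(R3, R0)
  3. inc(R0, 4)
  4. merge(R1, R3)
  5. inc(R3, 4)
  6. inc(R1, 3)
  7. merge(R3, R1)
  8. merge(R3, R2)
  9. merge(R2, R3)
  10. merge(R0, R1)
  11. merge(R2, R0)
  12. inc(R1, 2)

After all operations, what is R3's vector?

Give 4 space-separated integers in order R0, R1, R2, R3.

Op 1: merge R2<->R0 -> R2=(0,0,0,0) R0=(0,0,0,0)
Op 2: merge R3<->R0 -> R3=(0,0,0,0) R0=(0,0,0,0)
Op 3: inc R0 by 4 -> R0=(4,0,0,0) value=4
Op 4: merge R1<->R3 -> R1=(0,0,0,0) R3=(0,0,0,0)
Op 5: inc R3 by 4 -> R3=(0,0,0,4) value=4
Op 6: inc R1 by 3 -> R1=(0,3,0,0) value=3
Op 7: merge R3<->R1 -> R3=(0,3,0,4) R1=(0,3,0,4)
Op 8: merge R3<->R2 -> R3=(0,3,0,4) R2=(0,3,0,4)
Op 9: merge R2<->R3 -> R2=(0,3,0,4) R3=(0,3,0,4)
Op 10: merge R0<->R1 -> R0=(4,3,0,4) R1=(4,3,0,4)
Op 11: merge R2<->R0 -> R2=(4,3,0,4) R0=(4,3,0,4)
Op 12: inc R1 by 2 -> R1=(4,5,0,4) value=13

Answer: 0 3 0 4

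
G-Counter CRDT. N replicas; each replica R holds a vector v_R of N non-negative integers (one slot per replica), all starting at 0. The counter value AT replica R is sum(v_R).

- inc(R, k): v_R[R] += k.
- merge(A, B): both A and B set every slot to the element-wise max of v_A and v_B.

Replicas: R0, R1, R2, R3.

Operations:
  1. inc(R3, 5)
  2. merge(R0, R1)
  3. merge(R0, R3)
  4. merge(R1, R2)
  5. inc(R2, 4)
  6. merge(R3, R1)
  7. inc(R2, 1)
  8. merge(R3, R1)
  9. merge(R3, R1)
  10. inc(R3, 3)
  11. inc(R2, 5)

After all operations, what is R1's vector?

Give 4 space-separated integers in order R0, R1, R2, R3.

Op 1: inc R3 by 5 -> R3=(0,0,0,5) value=5
Op 2: merge R0<->R1 -> R0=(0,0,0,0) R1=(0,0,0,0)
Op 3: merge R0<->R3 -> R0=(0,0,0,5) R3=(0,0,0,5)
Op 4: merge R1<->R2 -> R1=(0,0,0,0) R2=(0,0,0,0)
Op 5: inc R2 by 4 -> R2=(0,0,4,0) value=4
Op 6: merge R3<->R1 -> R3=(0,0,0,5) R1=(0,0,0,5)
Op 7: inc R2 by 1 -> R2=(0,0,5,0) value=5
Op 8: merge R3<->R1 -> R3=(0,0,0,5) R1=(0,0,0,5)
Op 9: merge R3<->R1 -> R3=(0,0,0,5) R1=(0,0,0,5)
Op 10: inc R3 by 3 -> R3=(0,0,0,8) value=8
Op 11: inc R2 by 5 -> R2=(0,0,10,0) value=10

Answer: 0 0 0 5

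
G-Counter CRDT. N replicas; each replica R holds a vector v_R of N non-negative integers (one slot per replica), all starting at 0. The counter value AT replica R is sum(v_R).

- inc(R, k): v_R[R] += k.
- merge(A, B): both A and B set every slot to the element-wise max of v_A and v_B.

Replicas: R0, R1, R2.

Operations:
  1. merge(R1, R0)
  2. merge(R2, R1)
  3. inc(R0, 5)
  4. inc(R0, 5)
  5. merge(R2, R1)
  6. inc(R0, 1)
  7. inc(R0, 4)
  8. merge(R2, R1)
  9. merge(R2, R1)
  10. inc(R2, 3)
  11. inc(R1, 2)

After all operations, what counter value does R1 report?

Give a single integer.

Op 1: merge R1<->R0 -> R1=(0,0,0) R0=(0,0,0)
Op 2: merge R2<->R1 -> R2=(0,0,0) R1=(0,0,0)
Op 3: inc R0 by 5 -> R0=(5,0,0) value=5
Op 4: inc R0 by 5 -> R0=(10,0,0) value=10
Op 5: merge R2<->R1 -> R2=(0,0,0) R1=(0,0,0)
Op 6: inc R0 by 1 -> R0=(11,0,0) value=11
Op 7: inc R0 by 4 -> R0=(15,0,0) value=15
Op 8: merge R2<->R1 -> R2=(0,0,0) R1=(0,0,0)
Op 9: merge R2<->R1 -> R2=(0,0,0) R1=(0,0,0)
Op 10: inc R2 by 3 -> R2=(0,0,3) value=3
Op 11: inc R1 by 2 -> R1=(0,2,0) value=2

Answer: 2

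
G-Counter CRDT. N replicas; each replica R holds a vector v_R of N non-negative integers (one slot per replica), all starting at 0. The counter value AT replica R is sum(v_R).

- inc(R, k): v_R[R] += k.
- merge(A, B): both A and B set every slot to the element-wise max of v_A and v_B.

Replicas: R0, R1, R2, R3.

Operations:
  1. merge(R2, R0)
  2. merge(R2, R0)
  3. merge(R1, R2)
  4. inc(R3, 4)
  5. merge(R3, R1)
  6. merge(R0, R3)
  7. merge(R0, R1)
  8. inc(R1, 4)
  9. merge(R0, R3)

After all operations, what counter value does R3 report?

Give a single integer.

Op 1: merge R2<->R0 -> R2=(0,0,0,0) R0=(0,0,0,0)
Op 2: merge R2<->R0 -> R2=(0,0,0,0) R0=(0,0,0,0)
Op 3: merge R1<->R2 -> R1=(0,0,0,0) R2=(0,0,0,0)
Op 4: inc R3 by 4 -> R3=(0,0,0,4) value=4
Op 5: merge R3<->R1 -> R3=(0,0,0,4) R1=(0,0,0,4)
Op 6: merge R0<->R3 -> R0=(0,0,0,4) R3=(0,0,0,4)
Op 7: merge R0<->R1 -> R0=(0,0,0,4) R1=(0,0,0,4)
Op 8: inc R1 by 4 -> R1=(0,4,0,4) value=8
Op 9: merge R0<->R3 -> R0=(0,0,0,4) R3=(0,0,0,4)

Answer: 4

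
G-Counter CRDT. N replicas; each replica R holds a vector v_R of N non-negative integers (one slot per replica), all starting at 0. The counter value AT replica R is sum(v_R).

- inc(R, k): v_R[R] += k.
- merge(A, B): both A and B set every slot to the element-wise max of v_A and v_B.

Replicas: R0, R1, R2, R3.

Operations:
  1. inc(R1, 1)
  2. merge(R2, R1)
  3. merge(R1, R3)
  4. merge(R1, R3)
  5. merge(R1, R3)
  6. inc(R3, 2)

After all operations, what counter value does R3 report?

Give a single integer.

Answer: 3

Derivation:
Op 1: inc R1 by 1 -> R1=(0,1,0,0) value=1
Op 2: merge R2<->R1 -> R2=(0,1,0,0) R1=(0,1,0,0)
Op 3: merge R1<->R3 -> R1=(0,1,0,0) R3=(0,1,0,0)
Op 4: merge R1<->R3 -> R1=(0,1,0,0) R3=(0,1,0,0)
Op 5: merge R1<->R3 -> R1=(0,1,0,0) R3=(0,1,0,0)
Op 6: inc R3 by 2 -> R3=(0,1,0,2) value=3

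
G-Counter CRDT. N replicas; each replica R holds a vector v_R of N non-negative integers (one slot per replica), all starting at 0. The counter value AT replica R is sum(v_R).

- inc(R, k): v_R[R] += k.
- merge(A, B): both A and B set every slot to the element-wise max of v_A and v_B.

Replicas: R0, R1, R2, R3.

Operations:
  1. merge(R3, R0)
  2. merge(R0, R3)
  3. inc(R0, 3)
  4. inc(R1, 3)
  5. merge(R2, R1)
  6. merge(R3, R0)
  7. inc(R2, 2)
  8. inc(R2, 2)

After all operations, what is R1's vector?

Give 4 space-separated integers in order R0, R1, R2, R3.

Op 1: merge R3<->R0 -> R3=(0,0,0,0) R0=(0,0,0,0)
Op 2: merge R0<->R3 -> R0=(0,0,0,0) R3=(0,0,0,0)
Op 3: inc R0 by 3 -> R0=(3,0,0,0) value=3
Op 4: inc R1 by 3 -> R1=(0,3,0,0) value=3
Op 5: merge R2<->R1 -> R2=(0,3,0,0) R1=(0,3,0,0)
Op 6: merge R3<->R0 -> R3=(3,0,0,0) R0=(3,0,0,0)
Op 7: inc R2 by 2 -> R2=(0,3,2,0) value=5
Op 8: inc R2 by 2 -> R2=(0,3,4,0) value=7

Answer: 0 3 0 0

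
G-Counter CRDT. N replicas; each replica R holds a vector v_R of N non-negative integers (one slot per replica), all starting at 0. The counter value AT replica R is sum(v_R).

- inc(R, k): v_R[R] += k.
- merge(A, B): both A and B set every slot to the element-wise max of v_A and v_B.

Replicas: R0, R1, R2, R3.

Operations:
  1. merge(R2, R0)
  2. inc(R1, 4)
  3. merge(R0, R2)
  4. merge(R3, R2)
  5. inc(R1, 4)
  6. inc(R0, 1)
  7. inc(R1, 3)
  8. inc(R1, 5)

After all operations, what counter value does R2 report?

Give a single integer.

Op 1: merge R2<->R0 -> R2=(0,0,0,0) R0=(0,0,0,0)
Op 2: inc R1 by 4 -> R1=(0,4,0,0) value=4
Op 3: merge R0<->R2 -> R0=(0,0,0,0) R2=(0,0,0,0)
Op 4: merge R3<->R2 -> R3=(0,0,0,0) R2=(0,0,0,0)
Op 5: inc R1 by 4 -> R1=(0,8,0,0) value=8
Op 6: inc R0 by 1 -> R0=(1,0,0,0) value=1
Op 7: inc R1 by 3 -> R1=(0,11,0,0) value=11
Op 8: inc R1 by 5 -> R1=(0,16,0,0) value=16

Answer: 0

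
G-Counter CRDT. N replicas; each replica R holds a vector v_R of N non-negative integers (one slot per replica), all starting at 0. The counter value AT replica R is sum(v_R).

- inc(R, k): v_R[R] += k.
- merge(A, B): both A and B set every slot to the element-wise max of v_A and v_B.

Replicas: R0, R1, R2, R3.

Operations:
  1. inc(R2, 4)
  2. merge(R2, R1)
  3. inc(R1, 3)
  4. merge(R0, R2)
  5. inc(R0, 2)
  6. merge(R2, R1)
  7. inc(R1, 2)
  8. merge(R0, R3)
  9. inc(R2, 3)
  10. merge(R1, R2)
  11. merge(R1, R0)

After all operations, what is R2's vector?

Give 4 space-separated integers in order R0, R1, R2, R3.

Op 1: inc R2 by 4 -> R2=(0,0,4,0) value=4
Op 2: merge R2<->R1 -> R2=(0,0,4,0) R1=(0,0,4,0)
Op 3: inc R1 by 3 -> R1=(0,3,4,0) value=7
Op 4: merge R0<->R2 -> R0=(0,0,4,0) R2=(0,0,4,0)
Op 5: inc R0 by 2 -> R0=(2,0,4,0) value=6
Op 6: merge R2<->R1 -> R2=(0,3,4,0) R1=(0,3,4,0)
Op 7: inc R1 by 2 -> R1=(0,5,4,0) value=9
Op 8: merge R0<->R3 -> R0=(2,0,4,0) R3=(2,0,4,0)
Op 9: inc R2 by 3 -> R2=(0,3,7,0) value=10
Op 10: merge R1<->R2 -> R1=(0,5,7,0) R2=(0,5,7,0)
Op 11: merge R1<->R0 -> R1=(2,5,7,0) R0=(2,5,7,0)

Answer: 0 5 7 0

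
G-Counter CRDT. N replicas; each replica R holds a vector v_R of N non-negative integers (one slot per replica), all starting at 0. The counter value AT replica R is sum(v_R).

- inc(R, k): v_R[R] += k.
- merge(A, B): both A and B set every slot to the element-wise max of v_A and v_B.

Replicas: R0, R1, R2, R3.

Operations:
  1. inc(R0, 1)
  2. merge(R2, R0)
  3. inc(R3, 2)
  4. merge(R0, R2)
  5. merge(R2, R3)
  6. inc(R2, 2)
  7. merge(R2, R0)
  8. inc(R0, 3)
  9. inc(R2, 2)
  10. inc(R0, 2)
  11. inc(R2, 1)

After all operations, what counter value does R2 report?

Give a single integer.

Op 1: inc R0 by 1 -> R0=(1,0,0,0) value=1
Op 2: merge R2<->R0 -> R2=(1,0,0,0) R0=(1,0,0,0)
Op 3: inc R3 by 2 -> R3=(0,0,0,2) value=2
Op 4: merge R0<->R2 -> R0=(1,0,0,0) R2=(1,0,0,0)
Op 5: merge R2<->R3 -> R2=(1,0,0,2) R3=(1,0,0,2)
Op 6: inc R2 by 2 -> R2=(1,0,2,2) value=5
Op 7: merge R2<->R0 -> R2=(1,0,2,2) R0=(1,0,2,2)
Op 8: inc R0 by 3 -> R0=(4,0,2,2) value=8
Op 9: inc R2 by 2 -> R2=(1,0,4,2) value=7
Op 10: inc R0 by 2 -> R0=(6,0,2,2) value=10
Op 11: inc R2 by 1 -> R2=(1,0,5,2) value=8

Answer: 8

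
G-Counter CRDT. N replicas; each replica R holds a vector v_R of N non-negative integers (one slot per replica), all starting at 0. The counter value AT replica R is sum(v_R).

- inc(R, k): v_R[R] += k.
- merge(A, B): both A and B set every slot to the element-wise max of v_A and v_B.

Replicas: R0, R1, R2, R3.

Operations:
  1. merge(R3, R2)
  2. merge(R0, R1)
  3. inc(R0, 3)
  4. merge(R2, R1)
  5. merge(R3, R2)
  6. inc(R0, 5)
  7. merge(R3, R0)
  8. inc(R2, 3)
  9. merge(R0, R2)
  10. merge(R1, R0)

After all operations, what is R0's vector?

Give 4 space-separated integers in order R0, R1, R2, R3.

Answer: 8 0 3 0

Derivation:
Op 1: merge R3<->R2 -> R3=(0,0,0,0) R2=(0,0,0,0)
Op 2: merge R0<->R1 -> R0=(0,0,0,0) R1=(0,0,0,0)
Op 3: inc R0 by 3 -> R0=(3,0,0,0) value=3
Op 4: merge R2<->R1 -> R2=(0,0,0,0) R1=(0,0,0,0)
Op 5: merge R3<->R2 -> R3=(0,0,0,0) R2=(0,0,0,0)
Op 6: inc R0 by 5 -> R0=(8,0,0,0) value=8
Op 7: merge R3<->R0 -> R3=(8,0,0,0) R0=(8,0,0,0)
Op 8: inc R2 by 3 -> R2=(0,0,3,0) value=3
Op 9: merge R0<->R2 -> R0=(8,0,3,0) R2=(8,0,3,0)
Op 10: merge R1<->R0 -> R1=(8,0,3,0) R0=(8,0,3,0)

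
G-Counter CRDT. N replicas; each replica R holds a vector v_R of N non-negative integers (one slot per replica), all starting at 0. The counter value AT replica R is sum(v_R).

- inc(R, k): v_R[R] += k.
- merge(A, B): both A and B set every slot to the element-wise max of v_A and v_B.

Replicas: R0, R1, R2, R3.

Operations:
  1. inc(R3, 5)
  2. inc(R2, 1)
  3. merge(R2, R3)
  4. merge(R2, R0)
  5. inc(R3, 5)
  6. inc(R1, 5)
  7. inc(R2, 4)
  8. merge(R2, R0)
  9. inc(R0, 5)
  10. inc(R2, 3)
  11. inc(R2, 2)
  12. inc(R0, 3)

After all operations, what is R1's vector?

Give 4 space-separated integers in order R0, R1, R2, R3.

Op 1: inc R3 by 5 -> R3=(0,0,0,5) value=5
Op 2: inc R2 by 1 -> R2=(0,0,1,0) value=1
Op 3: merge R2<->R3 -> R2=(0,0,1,5) R3=(0,0,1,5)
Op 4: merge R2<->R0 -> R2=(0,0,1,5) R0=(0,0,1,5)
Op 5: inc R3 by 5 -> R3=(0,0,1,10) value=11
Op 6: inc R1 by 5 -> R1=(0,5,0,0) value=5
Op 7: inc R2 by 4 -> R2=(0,0,5,5) value=10
Op 8: merge R2<->R0 -> R2=(0,0,5,5) R0=(0,0,5,5)
Op 9: inc R0 by 5 -> R0=(5,0,5,5) value=15
Op 10: inc R2 by 3 -> R2=(0,0,8,5) value=13
Op 11: inc R2 by 2 -> R2=(0,0,10,5) value=15
Op 12: inc R0 by 3 -> R0=(8,0,5,5) value=18

Answer: 0 5 0 0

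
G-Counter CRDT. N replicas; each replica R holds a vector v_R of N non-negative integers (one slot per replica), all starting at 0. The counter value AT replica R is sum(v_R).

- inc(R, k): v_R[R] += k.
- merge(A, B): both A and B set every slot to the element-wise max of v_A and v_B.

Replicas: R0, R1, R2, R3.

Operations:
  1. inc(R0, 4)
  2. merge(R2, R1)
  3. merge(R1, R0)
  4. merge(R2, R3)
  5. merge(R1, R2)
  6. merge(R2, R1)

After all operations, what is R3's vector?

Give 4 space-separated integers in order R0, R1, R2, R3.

Op 1: inc R0 by 4 -> R0=(4,0,0,0) value=4
Op 2: merge R2<->R1 -> R2=(0,0,0,0) R1=(0,0,0,0)
Op 3: merge R1<->R0 -> R1=(4,0,0,0) R0=(4,0,0,0)
Op 4: merge R2<->R3 -> R2=(0,0,0,0) R3=(0,0,0,0)
Op 5: merge R1<->R2 -> R1=(4,0,0,0) R2=(4,0,0,0)
Op 6: merge R2<->R1 -> R2=(4,0,0,0) R1=(4,0,0,0)

Answer: 0 0 0 0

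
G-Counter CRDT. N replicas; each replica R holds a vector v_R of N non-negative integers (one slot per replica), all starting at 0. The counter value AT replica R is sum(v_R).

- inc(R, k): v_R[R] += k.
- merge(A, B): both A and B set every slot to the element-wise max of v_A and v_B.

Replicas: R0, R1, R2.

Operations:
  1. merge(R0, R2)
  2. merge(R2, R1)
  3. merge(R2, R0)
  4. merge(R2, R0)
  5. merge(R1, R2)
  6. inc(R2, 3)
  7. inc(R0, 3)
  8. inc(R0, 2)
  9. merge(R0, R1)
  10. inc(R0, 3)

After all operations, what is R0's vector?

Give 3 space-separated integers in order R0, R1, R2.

Op 1: merge R0<->R2 -> R0=(0,0,0) R2=(0,0,0)
Op 2: merge R2<->R1 -> R2=(0,0,0) R1=(0,0,0)
Op 3: merge R2<->R0 -> R2=(0,0,0) R0=(0,0,0)
Op 4: merge R2<->R0 -> R2=(0,0,0) R0=(0,0,0)
Op 5: merge R1<->R2 -> R1=(0,0,0) R2=(0,0,0)
Op 6: inc R2 by 3 -> R2=(0,0,3) value=3
Op 7: inc R0 by 3 -> R0=(3,0,0) value=3
Op 8: inc R0 by 2 -> R0=(5,0,0) value=5
Op 9: merge R0<->R1 -> R0=(5,0,0) R1=(5,0,0)
Op 10: inc R0 by 3 -> R0=(8,0,0) value=8

Answer: 8 0 0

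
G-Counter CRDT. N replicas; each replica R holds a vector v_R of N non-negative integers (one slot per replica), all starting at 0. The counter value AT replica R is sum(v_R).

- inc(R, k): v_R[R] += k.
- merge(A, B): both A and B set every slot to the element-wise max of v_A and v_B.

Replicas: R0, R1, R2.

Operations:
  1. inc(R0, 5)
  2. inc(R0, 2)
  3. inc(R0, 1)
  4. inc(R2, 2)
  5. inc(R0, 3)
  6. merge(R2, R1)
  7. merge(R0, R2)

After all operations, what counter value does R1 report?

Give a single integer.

Op 1: inc R0 by 5 -> R0=(5,0,0) value=5
Op 2: inc R0 by 2 -> R0=(7,0,0) value=7
Op 3: inc R0 by 1 -> R0=(8,0,0) value=8
Op 4: inc R2 by 2 -> R2=(0,0,2) value=2
Op 5: inc R0 by 3 -> R0=(11,0,0) value=11
Op 6: merge R2<->R1 -> R2=(0,0,2) R1=(0,0,2)
Op 7: merge R0<->R2 -> R0=(11,0,2) R2=(11,0,2)

Answer: 2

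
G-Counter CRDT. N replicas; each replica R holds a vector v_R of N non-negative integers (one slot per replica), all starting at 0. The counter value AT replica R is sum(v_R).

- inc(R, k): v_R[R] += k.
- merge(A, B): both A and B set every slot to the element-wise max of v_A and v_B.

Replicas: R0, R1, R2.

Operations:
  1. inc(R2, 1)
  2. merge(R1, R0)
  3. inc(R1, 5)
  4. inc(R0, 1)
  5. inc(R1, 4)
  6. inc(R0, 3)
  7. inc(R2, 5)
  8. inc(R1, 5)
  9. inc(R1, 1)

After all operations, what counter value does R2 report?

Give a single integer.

Answer: 6

Derivation:
Op 1: inc R2 by 1 -> R2=(0,0,1) value=1
Op 2: merge R1<->R0 -> R1=(0,0,0) R0=(0,0,0)
Op 3: inc R1 by 5 -> R1=(0,5,0) value=5
Op 4: inc R0 by 1 -> R0=(1,0,0) value=1
Op 5: inc R1 by 4 -> R1=(0,9,0) value=9
Op 6: inc R0 by 3 -> R0=(4,0,0) value=4
Op 7: inc R2 by 5 -> R2=(0,0,6) value=6
Op 8: inc R1 by 5 -> R1=(0,14,0) value=14
Op 9: inc R1 by 1 -> R1=(0,15,0) value=15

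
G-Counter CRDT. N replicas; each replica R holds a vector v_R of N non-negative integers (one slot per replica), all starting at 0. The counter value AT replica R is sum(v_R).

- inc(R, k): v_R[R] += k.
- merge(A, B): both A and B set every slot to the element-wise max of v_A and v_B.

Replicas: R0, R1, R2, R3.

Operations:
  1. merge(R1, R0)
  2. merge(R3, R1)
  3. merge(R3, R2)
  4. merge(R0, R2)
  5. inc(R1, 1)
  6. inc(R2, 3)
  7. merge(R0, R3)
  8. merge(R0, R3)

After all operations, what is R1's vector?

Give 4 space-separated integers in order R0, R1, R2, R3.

Answer: 0 1 0 0

Derivation:
Op 1: merge R1<->R0 -> R1=(0,0,0,0) R0=(0,0,0,0)
Op 2: merge R3<->R1 -> R3=(0,0,0,0) R1=(0,0,0,0)
Op 3: merge R3<->R2 -> R3=(0,0,0,0) R2=(0,0,0,0)
Op 4: merge R0<->R2 -> R0=(0,0,0,0) R2=(0,0,0,0)
Op 5: inc R1 by 1 -> R1=(0,1,0,0) value=1
Op 6: inc R2 by 3 -> R2=(0,0,3,0) value=3
Op 7: merge R0<->R3 -> R0=(0,0,0,0) R3=(0,0,0,0)
Op 8: merge R0<->R3 -> R0=(0,0,0,0) R3=(0,0,0,0)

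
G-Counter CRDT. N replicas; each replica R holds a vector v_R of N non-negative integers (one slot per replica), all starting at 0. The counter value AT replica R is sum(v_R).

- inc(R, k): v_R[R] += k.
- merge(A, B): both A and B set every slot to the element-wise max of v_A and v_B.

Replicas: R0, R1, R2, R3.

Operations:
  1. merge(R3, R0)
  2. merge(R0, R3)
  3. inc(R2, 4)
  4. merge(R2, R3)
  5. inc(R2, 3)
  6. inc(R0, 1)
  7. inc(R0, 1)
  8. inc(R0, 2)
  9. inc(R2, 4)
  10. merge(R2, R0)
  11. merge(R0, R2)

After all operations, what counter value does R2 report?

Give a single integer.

Answer: 15

Derivation:
Op 1: merge R3<->R0 -> R3=(0,0,0,0) R0=(0,0,0,0)
Op 2: merge R0<->R3 -> R0=(0,0,0,0) R3=(0,0,0,0)
Op 3: inc R2 by 4 -> R2=(0,0,4,0) value=4
Op 4: merge R2<->R3 -> R2=(0,0,4,0) R3=(0,0,4,0)
Op 5: inc R2 by 3 -> R2=(0,0,7,0) value=7
Op 6: inc R0 by 1 -> R0=(1,0,0,0) value=1
Op 7: inc R0 by 1 -> R0=(2,0,0,0) value=2
Op 8: inc R0 by 2 -> R0=(4,0,0,0) value=4
Op 9: inc R2 by 4 -> R2=(0,0,11,0) value=11
Op 10: merge R2<->R0 -> R2=(4,0,11,0) R0=(4,0,11,0)
Op 11: merge R0<->R2 -> R0=(4,0,11,0) R2=(4,0,11,0)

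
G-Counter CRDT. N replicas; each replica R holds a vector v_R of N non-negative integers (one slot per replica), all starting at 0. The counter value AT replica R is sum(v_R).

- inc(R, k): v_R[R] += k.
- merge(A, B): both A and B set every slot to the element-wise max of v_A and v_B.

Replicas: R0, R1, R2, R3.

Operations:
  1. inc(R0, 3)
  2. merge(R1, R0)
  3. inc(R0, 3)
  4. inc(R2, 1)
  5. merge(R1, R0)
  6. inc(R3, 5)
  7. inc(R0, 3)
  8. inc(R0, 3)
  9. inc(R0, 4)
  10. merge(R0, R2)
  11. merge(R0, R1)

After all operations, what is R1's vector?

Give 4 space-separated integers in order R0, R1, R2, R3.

Answer: 16 0 1 0

Derivation:
Op 1: inc R0 by 3 -> R0=(3,0,0,0) value=3
Op 2: merge R1<->R0 -> R1=(3,0,0,0) R0=(3,0,0,0)
Op 3: inc R0 by 3 -> R0=(6,0,0,0) value=6
Op 4: inc R2 by 1 -> R2=(0,0,1,0) value=1
Op 5: merge R1<->R0 -> R1=(6,0,0,0) R0=(6,0,0,0)
Op 6: inc R3 by 5 -> R3=(0,0,0,5) value=5
Op 7: inc R0 by 3 -> R0=(9,0,0,0) value=9
Op 8: inc R0 by 3 -> R0=(12,0,0,0) value=12
Op 9: inc R0 by 4 -> R0=(16,0,0,0) value=16
Op 10: merge R0<->R2 -> R0=(16,0,1,0) R2=(16,0,1,0)
Op 11: merge R0<->R1 -> R0=(16,0,1,0) R1=(16,0,1,0)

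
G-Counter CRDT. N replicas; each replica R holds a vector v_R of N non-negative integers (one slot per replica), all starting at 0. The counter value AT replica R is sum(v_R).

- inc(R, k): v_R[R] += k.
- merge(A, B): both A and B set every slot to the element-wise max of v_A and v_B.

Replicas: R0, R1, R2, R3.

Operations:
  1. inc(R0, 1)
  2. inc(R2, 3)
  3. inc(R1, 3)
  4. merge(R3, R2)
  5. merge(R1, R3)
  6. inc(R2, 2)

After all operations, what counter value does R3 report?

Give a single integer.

Op 1: inc R0 by 1 -> R0=(1,0,0,0) value=1
Op 2: inc R2 by 3 -> R2=(0,0,3,0) value=3
Op 3: inc R1 by 3 -> R1=(0,3,0,0) value=3
Op 4: merge R3<->R2 -> R3=(0,0,3,0) R2=(0,0,3,0)
Op 5: merge R1<->R3 -> R1=(0,3,3,0) R3=(0,3,3,0)
Op 6: inc R2 by 2 -> R2=(0,0,5,0) value=5

Answer: 6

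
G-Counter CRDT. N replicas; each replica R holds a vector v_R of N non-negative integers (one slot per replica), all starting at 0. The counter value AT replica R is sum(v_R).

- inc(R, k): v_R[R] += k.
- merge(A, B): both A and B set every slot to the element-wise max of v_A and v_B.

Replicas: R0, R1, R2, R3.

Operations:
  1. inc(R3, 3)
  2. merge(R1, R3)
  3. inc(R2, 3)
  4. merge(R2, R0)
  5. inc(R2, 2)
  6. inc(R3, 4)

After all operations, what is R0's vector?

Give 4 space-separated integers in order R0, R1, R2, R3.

Op 1: inc R3 by 3 -> R3=(0,0,0,3) value=3
Op 2: merge R1<->R3 -> R1=(0,0,0,3) R3=(0,0,0,3)
Op 3: inc R2 by 3 -> R2=(0,0,3,0) value=3
Op 4: merge R2<->R0 -> R2=(0,0,3,0) R0=(0,0,3,0)
Op 5: inc R2 by 2 -> R2=(0,0,5,0) value=5
Op 6: inc R3 by 4 -> R3=(0,0,0,7) value=7

Answer: 0 0 3 0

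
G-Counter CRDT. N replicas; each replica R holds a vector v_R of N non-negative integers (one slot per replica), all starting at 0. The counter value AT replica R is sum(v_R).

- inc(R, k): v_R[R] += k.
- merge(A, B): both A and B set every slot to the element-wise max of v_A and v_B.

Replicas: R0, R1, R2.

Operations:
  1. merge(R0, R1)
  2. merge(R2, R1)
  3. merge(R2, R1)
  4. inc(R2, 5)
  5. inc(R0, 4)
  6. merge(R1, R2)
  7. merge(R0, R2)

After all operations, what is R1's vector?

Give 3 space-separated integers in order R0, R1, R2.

Op 1: merge R0<->R1 -> R0=(0,0,0) R1=(0,0,0)
Op 2: merge R2<->R1 -> R2=(0,0,0) R1=(0,0,0)
Op 3: merge R2<->R1 -> R2=(0,0,0) R1=(0,0,0)
Op 4: inc R2 by 5 -> R2=(0,0,5) value=5
Op 5: inc R0 by 4 -> R0=(4,0,0) value=4
Op 6: merge R1<->R2 -> R1=(0,0,5) R2=(0,0,5)
Op 7: merge R0<->R2 -> R0=(4,0,5) R2=(4,0,5)

Answer: 0 0 5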